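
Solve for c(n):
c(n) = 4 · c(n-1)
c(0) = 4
Pure geometric recurrence with ratio 4.
By induction c(n) = c(0) · (4)^n = 4 \cdot 4^{n}.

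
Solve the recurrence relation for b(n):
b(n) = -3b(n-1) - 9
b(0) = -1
First-order linear non-homogeneous.
Homogeneous solution: b_h(n) = A·(-3)^n.
Try constant particular solution b_p = K: K = -3K - 9 ⇒ K = - \frac{9}{4}.
General: b(n) = A·(-3)^n - \frac{9}{4}.
Apply b(0) = -1: A - \frac{9}{4} = -1 ⇒ A = \frac{5}{4}.
So b(n) = \frac{5 \left(-3\right)^{n}}{4} - \frac{9}{4}.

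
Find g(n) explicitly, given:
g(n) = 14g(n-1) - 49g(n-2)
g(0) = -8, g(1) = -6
Characteristic equation: x² - 14x + 49 = 0, which is (x - (7))².
Repeated root r = 7.
General solution: g(n) = (A + Bn)·(7)^n.
From g(0) = -8: A = -8.
From g(1) = -6: (A + B)·(7) = -6 ⇒ B = \frac{50}{7}.
So g(n) = \left(\frac{50 n}{7} - 8\right) \cdot (7)^n.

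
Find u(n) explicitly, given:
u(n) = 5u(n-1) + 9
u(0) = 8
First-order linear non-homogeneous.
Homogeneous solution: u_h(n) = A·(5)^n.
Try constant particular solution u_p = K: K = 5K + 9 ⇒ K = - \frac{9}{4}.
General: u(n) = A·(5)^n - \frac{9}{4}.
Apply u(0) = 8: A - \frac{9}{4} = 8 ⇒ A = \frac{41}{4}.
So u(n) = \frac{41 \cdot 5^{n}}{4} - \frac{9}{4}.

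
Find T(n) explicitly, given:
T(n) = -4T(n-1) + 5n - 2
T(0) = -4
First-order linear with linear forcing.
Homogeneous solution: T_h(n) = A·(-4)^n.
Try particular T_p(n) = pn + q. Substituting:
  pn + q = -4(p(n-1) + q) + 5n - 2.
Matching the n-coefficient: p = -4p + 5 ⇒ p = 1.
Matching constants: q = 4p - 4q - 2 ⇒ q = \frac{2}{5}.
General: T(n) = A·(-4)^n + n + \frac{2}{5}.
Apply T(0) = -4: A + \frac{2}{5} = -4 ⇒ A = - \frac{22}{5}.
So T(n) = - \frac{22 \left(-4\right)^{n}}{5} + n + \frac{2}{5}.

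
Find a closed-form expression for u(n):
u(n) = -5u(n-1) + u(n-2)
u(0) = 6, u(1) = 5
Characteristic equation: x² + 5x - 1 = 0.
Discriminant Δ = (-5)² + 4·(1) = 29.
Roots r₁,₂ = (-5 ± √29)/2, so r₁ = - \frac{5}{2} + \frac{\sqrt{29}}{2}, r₂ = - \frac{\sqrt{29}}{2} - \frac{5}{2}.
General solution: u(n) = A·r₁^n + B·r₂^n.
From the initial conditions, A + B = 6 and r₁A + r₂B = 5.
Since r₁ - r₂ = √29: A = (5 - (6)r₂)/√29 = 3 + \frac{20 \sqrt{29}}{29}, and B = 6 - A = 3 - \frac{20 \sqrt{29}}{29}.
So u(n) = \left(3 + \frac{20 \sqrt{29}}{29}\right)\left(- \frac{5}{2} + \frac{\sqrt{29}}{2}\right)^n + \left(3 - \frac{20 \sqrt{29}}{29}\right)\left(- \frac{\sqrt{29}}{2} - \frac{5}{2}\right)^n.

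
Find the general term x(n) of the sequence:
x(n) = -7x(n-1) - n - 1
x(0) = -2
First-order linear with linear forcing.
Homogeneous solution: x_h(n) = A·(-7)^n.
Try particular x_p(n) = pn + q. Substituting:
  pn + q = -7(p(n-1) + q) - n - 1.
Matching the n-coefficient: p = -7p - 1 ⇒ p = - \frac{1}{8}.
Matching constants: q = 7p - 7q - 1 ⇒ q = - \frac{15}{64}.
General: x(n) = A·(-7)^n - \frac{n}{8} - \frac{15}{64}.
Apply x(0) = -2: A - \frac{15}{64} = -2 ⇒ A = - \frac{113}{64}.
So x(n) = - \frac{113 \left(-7\right)^{n}}{64} - \frac{n}{8} - \frac{15}{64}.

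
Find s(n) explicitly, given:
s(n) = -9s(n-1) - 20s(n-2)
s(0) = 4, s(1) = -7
Characteristic equation: x² + 9x + 20 = 0, which factors as (x - (-5))(x - (-4)) = 0.
Roots r₁ = -5, r₂ = -4 (distinct).
General solution: s(n) = A·(-5)^n + B·(-4)^n.
From s(0) = 4: A + B = 4.
From s(1) = -7: -5A - 4B = -7.
Solving: A = -9, B = 13.
So s(n) = 13 \left(-4\right)^{n} - 9 \left(-5\right)^{n}.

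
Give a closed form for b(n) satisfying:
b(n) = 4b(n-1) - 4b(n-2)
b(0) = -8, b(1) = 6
Characteristic equation: x² - 4x + 4 = 0, which is (x - (2))².
Repeated root r = 2.
General solution: b(n) = (A + Bn)·(2)^n.
From b(0) = -8: A = -8.
From b(1) = 6: (A + B)·(2) = 6 ⇒ B = 11.
So b(n) = \left(11 n - 8\right) \cdot (2)^n.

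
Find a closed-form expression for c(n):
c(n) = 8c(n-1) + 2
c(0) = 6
First-order linear non-homogeneous.
Homogeneous solution: c_h(n) = A·(8)^n.
Try constant particular solution c_p = K: K = 8K + 2 ⇒ K = - \frac{2}{7}.
General: c(n) = A·(8)^n - \frac{2}{7}.
Apply c(0) = 6: A - \frac{2}{7} = 6 ⇒ A = \frac{44}{7}.
So c(n) = \frac{44 \cdot 8^{n}}{7} - \frac{2}{7}.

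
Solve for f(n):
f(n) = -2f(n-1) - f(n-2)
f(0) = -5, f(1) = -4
Characteristic equation: x² + 2x + 1 = 0, which is (x - (-1))².
Repeated root r = -1.
General solution: f(n) = (A + Bn)·(-1)^n.
From f(0) = -5: A = -5.
From f(1) = -4: (A + B)·(-1) = -4 ⇒ B = 9.
So f(n) = \left(9 n - 5\right) \cdot (-1)^n.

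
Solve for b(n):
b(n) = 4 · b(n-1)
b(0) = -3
Pure geometric recurrence with ratio 4.
By induction b(n) = b(0) · (4)^n = - 3 \cdot 4^{n}.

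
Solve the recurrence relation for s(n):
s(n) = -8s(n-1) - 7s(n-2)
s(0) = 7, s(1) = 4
Characteristic equation: x² + 8x + 7 = 0, which factors as (x - (-7))(x - (-1)) = 0.
Roots r₁ = -7, r₂ = -1 (distinct).
General solution: s(n) = A·(-7)^n + B·(-1)^n.
From s(0) = 7: A + B = 7.
From s(1) = 4: -7A - B = 4.
Solving: A = - \frac{11}{6}, B = \frac{53}{6}.
So s(n) = \frac{53 \left(-1\right)^{n}}{6} - \frac{11 \left(-7\right)^{n}}{6}.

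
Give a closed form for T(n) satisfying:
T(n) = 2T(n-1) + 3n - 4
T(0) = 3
First-order linear with linear forcing.
Homogeneous solution: T_h(n) = A·(2)^n.
Try particular T_p(n) = pn + q. Substituting:
  pn + q = 2(p(n-1) + q) + 3n - 4.
Matching the n-coefficient: p = 2p + 3 ⇒ p = -3.
Matching constants: q = -2p + 2q - 4 ⇒ q = -2.
General: T(n) = A·(2)^n - 3 n - 2.
Apply T(0) = 3: A - 2 = 3 ⇒ A = 5.
So T(n) = 5 \cdot 2^{n} - 3 n - 2.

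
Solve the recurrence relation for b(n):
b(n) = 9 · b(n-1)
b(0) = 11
Pure geometric recurrence with ratio 9.
By induction b(n) = b(0) · (9)^n = 11 \cdot 9^{n}.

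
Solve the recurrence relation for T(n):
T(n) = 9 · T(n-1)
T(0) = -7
Pure geometric recurrence with ratio 9.
By induction T(n) = T(0) · (9)^n = - 7 \cdot 9^{n}.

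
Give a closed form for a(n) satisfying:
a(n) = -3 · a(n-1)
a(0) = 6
Pure geometric recurrence with ratio -3.
By induction a(n) = a(0) · (-3)^n = 6 \left(-3\right)^{n}.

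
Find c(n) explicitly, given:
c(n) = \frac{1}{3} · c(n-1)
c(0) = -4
Pure geometric recurrence with ratio \frac{1}{3}.
By induction c(n) = c(0) · (\frac{1}{3})^n = - 4 \cdot 3^{- n}.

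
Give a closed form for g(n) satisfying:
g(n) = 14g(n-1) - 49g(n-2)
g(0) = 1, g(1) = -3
Characteristic equation: x² - 14x + 49 = 0, which is (x - (7))².
Repeated root r = 7.
General solution: g(n) = (A + Bn)·(7)^n.
From g(0) = 1: A = 1.
From g(1) = -3: (A + B)·(7) = -3 ⇒ B = - \frac{10}{7}.
So g(n) = \left(1 - \frac{10 n}{7}\right) \cdot (7)^n.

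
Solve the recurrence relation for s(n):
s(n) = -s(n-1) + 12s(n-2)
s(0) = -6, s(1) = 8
Characteristic equation: x² + x - 12 = 0, which factors as (x - (-4))(x - (3)) = 0.
Roots r₁ = -4, r₂ = 3 (distinct).
General solution: s(n) = A·(-4)^n + B·(3)^n.
From s(0) = -6: A + B = -6.
From s(1) = 8: -4A + 3B = 8.
Solving: A = - \frac{26}{7}, B = - \frac{16}{7}.
So s(n) = - \frac{26 \left(-4\right)^{n}}{7} - \frac{16 \cdot 3^{n}}{7}.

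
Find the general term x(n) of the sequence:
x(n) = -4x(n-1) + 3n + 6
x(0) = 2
First-order linear with linear forcing.
Homogeneous solution: x_h(n) = A·(-4)^n.
Try particular x_p(n) = pn + q. Substituting:
  pn + q = -4(p(n-1) + q) + 3n + 6.
Matching the n-coefficient: p = -4p + 3 ⇒ p = \frac{3}{5}.
Matching constants: q = 4p - 4q + 6 ⇒ q = \frac{42}{25}.
General: x(n) = A·(-4)^n + \frac{3 n}{5} + \frac{42}{25}.
Apply x(0) = 2: A + \frac{42}{25} = 2 ⇒ A = \frac{8}{25}.
So x(n) = \frac{8 \left(-4\right)^{n}}{25} + \frac{3 n}{5} + \frac{42}{25}.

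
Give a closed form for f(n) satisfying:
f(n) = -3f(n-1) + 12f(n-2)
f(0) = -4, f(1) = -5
Characteristic equation: x² + 3x - 12 = 0.
Discriminant Δ = (-3)² + 4·(12) = 57.
Roots r₁,₂ = (-3 ± √57)/2, so r₁ = - \frac{3}{2} + \frac{\sqrt{57}}{2}, r₂ = - \frac{\sqrt{57}}{2} - \frac{3}{2}.
General solution: f(n) = A·r₁^n + B·r₂^n.
From the initial conditions, A + B = -4 and r₁A + r₂B = -5.
Since r₁ - r₂ = √57: A = (-5 - (-4)r₂)/√57 = -2 - \frac{11 \sqrt{57}}{57}, and B = -4 - A = -2 + \frac{11 \sqrt{57}}{57}.
So f(n) = \left(-2 - \frac{11 \sqrt{57}}{57}\right)\left(- \frac{3}{2} + \frac{\sqrt{57}}{2}\right)^n + \left(-2 + \frac{11 \sqrt{57}}{57}\right)\left(- \frac{\sqrt{57}}{2} - \frac{3}{2}\right)^n.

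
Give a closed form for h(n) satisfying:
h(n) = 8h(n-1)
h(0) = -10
This is a homogeneous first-order recurrence with ratio 8.
By induction h(n) = h(0) · (8)^n = - 10 \cdot 8^{n}.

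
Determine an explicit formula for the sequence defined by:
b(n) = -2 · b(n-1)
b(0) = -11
Pure geometric recurrence with ratio -2.
By induction b(n) = b(0) · (-2)^n = - 11 \left(-2\right)^{n}.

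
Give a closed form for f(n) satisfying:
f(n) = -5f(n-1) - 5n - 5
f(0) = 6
First-order linear with linear forcing.
Homogeneous solution: f_h(n) = A·(-5)^n.
Try particular f_p(n) = pn + q. Substituting:
  pn + q = -5(p(n-1) + q) - 5n - 5.
Matching the n-coefficient: p = -5p - 5 ⇒ p = - \frac{5}{6}.
Matching constants: q = 5p - 5q - 5 ⇒ q = - \frac{55}{36}.
General: f(n) = A·(-5)^n - \frac{5 n}{6} - \frac{55}{36}.
Apply f(0) = 6: A - \frac{55}{36} = 6 ⇒ A = \frac{271}{36}.
So f(n) = \frac{271 \left(-5\right)^{n}}{36} - \frac{5 n}{6} - \frac{55}{36}.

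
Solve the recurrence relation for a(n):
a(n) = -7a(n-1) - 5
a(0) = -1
First-order linear non-homogeneous.
Homogeneous solution: a_h(n) = A·(-7)^n.
Try constant particular solution a_p = K: K = -7K - 5 ⇒ K = - \frac{5}{8}.
General: a(n) = A·(-7)^n - \frac{5}{8}.
Apply a(0) = -1: A - \frac{5}{8} = -1 ⇒ A = - \frac{3}{8}.
So a(n) = - \frac{3 \left(-7\right)^{n}}{8} - \frac{5}{8}.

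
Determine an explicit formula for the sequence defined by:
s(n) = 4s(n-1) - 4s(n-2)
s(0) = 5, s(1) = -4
Characteristic equation: x² - 4x + 4 = 0, which is (x - (2))².
Repeated root r = 2.
General solution: s(n) = (A + Bn)·(2)^n.
From s(0) = 5: A = 5.
From s(1) = -4: (A + B)·(2) = -4 ⇒ B = -7.
So s(n) = \left(5 - 7 n\right) \cdot (2)^n.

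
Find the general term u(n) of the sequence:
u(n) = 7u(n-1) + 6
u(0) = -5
First-order linear non-homogeneous.
Homogeneous solution: u_h(n) = A·(7)^n.
Try constant particular solution u_p = K: K = 7K + 6 ⇒ K = -1.
General: u(n) = A·(7)^n - 1.
Apply u(0) = -5: A - 1 = -5 ⇒ A = -4.
So u(n) = - 4 \cdot 7^{n} - 1.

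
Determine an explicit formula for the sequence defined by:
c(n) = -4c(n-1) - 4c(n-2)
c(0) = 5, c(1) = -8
Characteristic equation: x² + 4x + 4 = 0, which is (x - (-2))².
Repeated root r = -2.
General solution: c(n) = (A + Bn)·(-2)^n.
From c(0) = 5: A = 5.
From c(1) = -8: (A + B)·(-2) = -8 ⇒ B = -1.
So c(n) = \left(5 - n\right) \cdot (-2)^n.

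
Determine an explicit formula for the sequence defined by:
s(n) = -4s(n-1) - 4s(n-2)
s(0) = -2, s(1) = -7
Characteristic equation: x² + 4x + 4 = 0, which is (x - (-2))².
Repeated root r = -2.
General solution: s(n) = (A + Bn)·(-2)^n.
From s(0) = -2: A = -2.
From s(1) = -7: (A + B)·(-2) = -7 ⇒ B = \frac{11}{2}.
So s(n) = \left(\frac{11 n}{2} - 2\right) \cdot (-2)^n.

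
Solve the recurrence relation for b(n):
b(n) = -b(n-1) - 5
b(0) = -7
First-order linear non-homogeneous.
Homogeneous solution: b_h(n) = A·(-1)^n.
Try constant particular solution b_p = K: K = -K - 5 ⇒ K = - \frac{5}{2}.
General: b(n) = A·(-1)^n - \frac{5}{2}.
Apply b(0) = -7: A - \frac{5}{2} = -7 ⇒ A = - \frac{9}{2}.
So b(n) = - \frac{9 \left(-1\right)^{n}}{2} - \frac{5}{2}.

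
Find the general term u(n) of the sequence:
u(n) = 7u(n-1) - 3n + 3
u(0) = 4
First-order linear with linear forcing.
Homogeneous solution: u_h(n) = A·(7)^n.
Try particular u_p(n) = pn + q. Substituting:
  pn + q = 7(p(n-1) + q) - 3n + 3.
Matching the n-coefficient: p = 7p - 3 ⇒ p = \frac{1}{2}.
Matching constants: q = -7p + 7q + 3 ⇒ q = \frac{1}{12}.
General: u(n) = A·(7)^n + \frac{n}{2} + \frac{1}{12}.
Apply u(0) = 4: A + \frac{1}{12} = 4 ⇒ A = \frac{47}{12}.
So u(n) = \frac{47 \cdot 7^{n}}{12} + \frac{n}{2} + \frac{1}{12}.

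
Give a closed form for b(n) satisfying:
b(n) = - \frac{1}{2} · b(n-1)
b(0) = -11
Pure geometric recurrence with ratio - \frac{1}{2}.
By induction b(n) = b(0) · (- \frac{1}{2})^n = - 11 \left(- \frac{1}{2}\right)^{n}.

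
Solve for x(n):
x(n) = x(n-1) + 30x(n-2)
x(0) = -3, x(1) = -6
Characteristic equation: x² - x - 30 = 0, which factors as (x - (6))(x - (-5)) = 0.
Roots r₁ = 6, r₂ = -5 (distinct).
General solution: x(n) = A·(6)^n + B·(-5)^n.
From x(0) = -3: A + B = -3.
From x(1) = -6: 6A - 5B = -6.
Solving: A = - \frac{21}{11}, B = - \frac{12}{11}.
So x(n) = - \frac{12 \left(-5\right)^{n}}{11} - \frac{21 \cdot 6^{n}}{11}.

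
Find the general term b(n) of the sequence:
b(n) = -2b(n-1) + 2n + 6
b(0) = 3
First-order linear with linear forcing.
Homogeneous solution: b_h(n) = A·(-2)^n.
Try particular b_p(n) = pn + q. Substituting:
  pn + q = -2(p(n-1) + q) + 2n + 6.
Matching the n-coefficient: p = -2p + 2 ⇒ p = \frac{2}{3}.
Matching constants: q = 2p - 2q + 6 ⇒ q = \frac{22}{9}.
General: b(n) = A·(-2)^n + \frac{2 n}{3} + \frac{22}{9}.
Apply b(0) = 3: A + \frac{22}{9} = 3 ⇒ A = \frac{5}{9}.
So b(n) = \frac{5 \left(-2\right)^{n}}{9} + \frac{2 n}{3} + \frac{22}{9}.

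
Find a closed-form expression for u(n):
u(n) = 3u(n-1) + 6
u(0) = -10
First-order linear non-homogeneous.
Homogeneous solution: u_h(n) = A·(3)^n.
Try constant particular solution u_p = K: K = 3K + 6 ⇒ K = -3.
General: u(n) = A·(3)^n - 3.
Apply u(0) = -10: A - 3 = -10 ⇒ A = -7.
So u(n) = - 7 \cdot 3^{n} - 3.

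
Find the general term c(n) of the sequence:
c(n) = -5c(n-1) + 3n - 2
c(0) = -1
First-order linear with linear forcing.
Homogeneous solution: c_h(n) = A·(-5)^n.
Try particular c_p(n) = pn + q. Substituting:
  pn + q = -5(p(n-1) + q) + 3n - 2.
Matching the n-coefficient: p = -5p + 3 ⇒ p = \frac{1}{2}.
Matching constants: q = 5p - 5q - 2 ⇒ q = \frac{1}{12}.
General: c(n) = A·(-5)^n + \frac{n}{2} + \frac{1}{12}.
Apply c(0) = -1: A + \frac{1}{12} = -1 ⇒ A = - \frac{13}{12}.
So c(n) = - \frac{13 \left(-5\right)^{n}}{12} + \frac{n}{2} + \frac{1}{12}.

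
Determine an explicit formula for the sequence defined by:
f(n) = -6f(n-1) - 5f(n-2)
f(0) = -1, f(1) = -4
Characteristic equation: x² + 6x + 5 = 0, which factors as (x - (-1))(x - (-5)) = 0.
Roots r₁ = -1, r₂ = -5 (distinct).
General solution: f(n) = A·(-1)^n + B·(-5)^n.
From f(0) = -1: A + B = -1.
From f(1) = -4: -A - 5B = -4.
Solving: A = - \frac{9}{4}, B = \frac{5}{4}.
So f(n) = - \frac{9 \left(-1\right)^{n}}{4} + \frac{5 \left(-5\right)^{n}}{4}.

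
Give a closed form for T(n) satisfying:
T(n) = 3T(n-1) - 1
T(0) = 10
First-order linear non-homogeneous.
Homogeneous solution: T_h(n) = A·(3)^n.
Try constant particular solution T_p = K: K = 3K - 1 ⇒ K = \frac{1}{2}.
General: T(n) = A·(3)^n + \frac{1}{2}.
Apply T(0) = 10: A + \frac{1}{2} = 10 ⇒ A = \frac{19}{2}.
So T(n) = \frac{19 \cdot 3^{n}}{2} + \frac{1}{2}.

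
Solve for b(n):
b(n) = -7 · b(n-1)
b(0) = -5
Pure geometric recurrence with ratio -7.
By induction b(n) = b(0) · (-7)^n = - 5 \left(-7\right)^{n}.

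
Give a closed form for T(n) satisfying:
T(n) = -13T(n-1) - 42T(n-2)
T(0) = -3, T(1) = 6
Characteristic equation: x² + 13x + 42 = 0, which factors as (x - (-6))(x - (-7)) = 0.
Roots r₁ = -6, r₂ = -7 (distinct).
General solution: T(n) = A·(-6)^n + B·(-7)^n.
From T(0) = -3: A + B = -3.
From T(1) = 6: -6A - 7B = 6.
Solving: A = -15, B = 12.
So T(n) = - 15 \left(-6\right)^{n} + 12 \left(-7\right)^{n}.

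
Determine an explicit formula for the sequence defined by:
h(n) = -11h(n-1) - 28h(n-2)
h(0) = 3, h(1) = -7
Characteristic equation: x² + 11x + 28 = 0, which factors as (x - (-7))(x - (-4)) = 0.
Roots r₁ = -7, r₂ = -4 (distinct).
General solution: h(n) = A·(-7)^n + B·(-4)^n.
From h(0) = 3: A + B = 3.
From h(1) = -7: -7A - 4B = -7.
Solving: A = - \frac{5}{3}, B = \frac{14}{3}.
So h(n) = \frac{14 \left(-4\right)^{n}}{3} - \frac{5 \left(-7\right)^{n}}{3}.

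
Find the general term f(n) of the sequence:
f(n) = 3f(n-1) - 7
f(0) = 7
First-order linear non-homogeneous.
Homogeneous solution: f_h(n) = A·(3)^n.
Try constant particular solution f_p = K: K = 3K - 7 ⇒ K = \frac{7}{2}.
General: f(n) = A·(3)^n + \frac{7}{2}.
Apply f(0) = 7: A + \frac{7}{2} = 7 ⇒ A = \frac{7}{2}.
So f(n) = \frac{7 \cdot 3^{n}}{2} + \frac{7}{2}.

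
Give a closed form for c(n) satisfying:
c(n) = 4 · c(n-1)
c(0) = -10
Pure geometric recurrence with ratio 4.
By induction c(n) = c(0) · (4)^n = - 10 \cdot 4^{n}.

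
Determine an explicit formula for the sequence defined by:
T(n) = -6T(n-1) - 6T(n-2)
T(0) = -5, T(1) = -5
Characteristic equation: x² + 6x + 6 = 0.
Discriminant Δ = (-6)² + 4·(-6) = 12.
Roots r₁,₂ = (-6 ± √12)/2, so r₁ = -3 + \sqrt{3}, r₂ = -3 - \sqrt{3}.
General solution: T(n) = A·r₁^n + B·r₂^n.
From the initial conditions, A + B = -5 and r₁A + r₂B = -5.
Since r₁ - r₂ = √12: A = (-5 - (-5)r₂)/√12 = - \frac{10 \sqrt{3}}{3} - \frac{5}{2}, and B = -5 - A = - \frac{5}{2} + \frac{10 \sqrt{3}}{3}.
So T(n) = \left(- \frac{10 \sqrt{3}}{3} - \frac{5}{2}\right)\left(-3 + \sqrt{3}\right)^n + \left(- \frac{5}{2} + \frac{10 \sqrt{3}}{3}\right)\left(-3 - \sqrt{3}\right)^n.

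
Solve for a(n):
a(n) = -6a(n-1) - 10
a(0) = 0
First-order linear non-homogeneous.
Homogeneous solution: a_h(n) = A·(-6)^n.
Try constant particular solution a_p = K: K = -6K - 10 ⇒ K = - \frac{10}{7}.
General: a(n) = A·(-6)^n - \frac{10}{7}.
Apply a(0) = 0: A - \frac{10}{7} = 0 ⇒ A = \frac{10}{7}.
So a(n) = \frac{10 \left(-6\right)^{n}}{7} - \frac{10}{7}.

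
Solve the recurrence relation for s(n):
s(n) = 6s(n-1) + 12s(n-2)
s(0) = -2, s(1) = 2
Characteristic equation: x² - 6x - 12 = 0.
Discriminant Δ = (6)² + 4·(12) = 84.
Roots r₁,₂ = (6 ± √84)/2, so r₁ = 3 + \sqrt{21}, r₂ = 3 - \sqrt{21}.
General solution: s(n) = A·r₁^n + B·r₂^n.
From the initial conditions, A + B = -2 and r₁A + r₂B = 2.
Since r₁ - r₂ = √84: A = (2 - (-2)r₂)/√84 = -1 + \frac{4 \sqrt{21}}{21}, and B = -2 - A = -1 - \frac{4 \sqrt{21}}{21}.
So s(n) = \left(-1 + \frac{4 \sqrt{21}}{21}\right)\left(3 + \sqrt{21}\right)^n + \left(-1 - \frac{4 \sqrt{21}}{21}\right)\left(3 - \sqrt{21}\right)^n.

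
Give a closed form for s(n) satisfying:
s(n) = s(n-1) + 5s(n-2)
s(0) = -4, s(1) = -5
Characteristic equation: x² - x - 5 = 0.
Discriminant Δ = (1)² + 4·(5) = 21.
Roots r₁,₂ = (1 ± √21)/2, so r₁ = \frac{1}{2} + \frac{\sqrt{21}}{2}, r₂ = \frac{1}{2} - \frac{\sqrt{21}}{2}.
General solution: s(n) = A·r₁^n + B·r₂^n.
From the initial conditions, A + B = -4 and r₁A + r₂B = -5.
Since r₁ - r₂ = √21: A = (-5 - (-4)r₂)/√21 = -2 - \frac{\sqrt{21}}{7}, and B = -4 - A = -2 + \frac{\sqrt{21}}{7}.
So s(n) = \left(-2 - \frac{\sqrt{21}}{7}\right)\left(\frac{1}{2} + \frac{\sqrt{21}}{2}\right)^n + \left(-2 + \frac{\sqrt{21}}{7}\right)\left(\frac{1}{2} - \frac{\sqrt{21}}{2}\right)^n.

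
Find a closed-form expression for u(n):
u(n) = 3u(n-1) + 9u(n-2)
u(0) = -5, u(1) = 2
Characteristic equation: x² - 3x - 9 = 0.
Discriminant Δ = (3)² + 4·(9) = 45.
Roots r₁,₂ = (3 ± √45)/2, so r₁ = \frac{3}{2} + \frac{3 \sqrt{5}}{2}, r₂ = \frac{3}{2} - \frac{3 \sqrt{5}}{2}.
General solution: u(n) = A·r₁^n + B·r₂^n.
From the initial conditions, A + B = -5 and r₁A + r₂B = 2.
Since r₁ - r₂ = √45: A = (2 - (-5)r₂)/√45 = - \frac{5}{2} + \frac{19 \sqrt{5}}{30}, and B = -5 - A = - \frac{5}{2} - \frac{19 \sqrt{5}}{30}.
So u(n) = \left(- \frac{5}{2} + \frac{19 \sqrt{5}}{30}\right)\left(\frac{3}{2} + \frac{3 \sqrt{5}}{2}\right)^n + \left(- \frac{5}{2} - \frac{19 \sqrt{5}}{30}\right)\left(\frac{3}{2} - \frac{3 \sqrt{5}}{2}\right)^n.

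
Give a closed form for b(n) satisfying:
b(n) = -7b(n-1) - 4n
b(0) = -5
First-order linear with linear forcing.
Homogeneous solution: b_h(n) = A·(-7)^n.
Try particular b_p(n) = pn + q. Substituting:
  pn + q = -7(p(n-1) + q) - 4n.
Matching the n-coefficient: p = -7p - 4 ⇒ p = - \frac{1}{2}.
Matching constants: q = 7p - 7q ⇒ q = - \frac{7}{16}.
General: b(n) = A·(-7)^n - \frac{n}{2} - \frac{7}{16}.
Apply b(0) = -5: A - \frac{7}{16} = -5 ⇒ A = - \frac{73}{16}.
So b(n) = - \frac{73 \left(-7\right)^{n}}{16} - \frac{n}{2} - \frac{7}{16}.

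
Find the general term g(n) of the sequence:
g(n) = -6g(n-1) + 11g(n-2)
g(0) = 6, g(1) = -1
Characteristic equation: x² + 6x - 11 = 0.
Discriminant Δ = (-6)² + 4·(11) = 80.
Roots r₁,₂ = (-6 ± √80)/2, so r₁ = -3 + 2 \sqrt{5}, r₂ = - 2 \sqrt{5} - 3.
General solution: g(n) = A·r₁^n + B·r₂^n.
From the initial conditions, A + B = 6 and r₁A + r₂B = -1.
Since r₁ - r₂ = √80: A = (-1 - (6)r₂)/√80 = \frac{17 \sqrt{5}}{20} + 3, and B = 6 - A = 3 - \frac{17 \sqrt{5}}{20}.
So g(n) = \left(\frac{17 \sqrt{5}}{20} + 3\right)\left(-3 + 2 \sqrt{5}\right)^n + \left(3 - \frac{17 \sqrt{5}}{20}\right)\left(- 2 \sqrt{5} - 3\right)^n.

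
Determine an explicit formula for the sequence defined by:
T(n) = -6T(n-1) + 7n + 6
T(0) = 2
First-order linear with linear forcing.
Homogeneous solution: T_h(n) = A·(-6)^n.
Try particular T_p(n) = pn + q. Substituting:
  pn + q = -6(p(n-1) + q) + 7n + 6.
Matching the n-coefficient: p = -6p + 7 ⇒ p = 1.
Matching constants: q = 6p - 6q + 6 ⇒ q = \frac{12}{7}.
General: T(n) = A·(-6)^n + n + \frac{12}{7}.
Apply T(0) = 2: A + \frac{12}{7} = 2 ⇒ A = \frac{2}{7}.
So T(n) = \frac{2 \left(-6\right)^{n}}{7} + n + \frac{12}{7}.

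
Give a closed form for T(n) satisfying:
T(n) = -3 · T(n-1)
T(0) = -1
Pure geometric recurrence with ratio -3.
By induction T(n) = T(0) · (-3)^n = - \left(-3\right)^{n}.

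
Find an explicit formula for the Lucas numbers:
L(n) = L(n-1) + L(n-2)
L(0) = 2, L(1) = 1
This is the Lucas sequence.
Characteristic equation: x² - x - 1 = 0; roots r₁ = \frac{1}{2} + \frac{\sqrt{5}}{2}, r₂ = \frac{1}{2} - \frac{\sqrt{5}}{2}.
General: L(n) = A·r₁^n + B·r₂^n. Solving with L(0)=2, L(1)=1 gives A = 1, B = 1.
So L(n) = 2^{- n} \left(\left(1 - \sqrt{5}\right)^{n} + \left(1 + \sqrt{5}\right)^{n}\right).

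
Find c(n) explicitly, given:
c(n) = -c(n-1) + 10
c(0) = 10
First-order linear non-homogeneous.
Homogeneous solution: c_h(n) = A·(-1)^n.
Try constant particular solution c_p = K: K = -K + 10 ⇒ K = 5.
General: c(n) = A·(-1)^n + 5.
Apply c(0) = 10: A + 5 = 10 ⇒ A = 5.
So c(n) = 5 \left(-1\right)^{n} + 5.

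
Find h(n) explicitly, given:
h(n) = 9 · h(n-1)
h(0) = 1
Pure geometric recurrence with ratio 9.
By induction h(n) = h(0) · (9)^n = 9^{n}.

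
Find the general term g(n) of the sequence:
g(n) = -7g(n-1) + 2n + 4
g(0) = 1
First-order linear with linear forcing.
Homogeneous solution: g_h(n) = A·(-7)^n.
Try particular g_p(n) = pn + q. Substituting:
  pn + q = -7(p(n-1) + q) + 2n + 4.
Matching the n-coefficient: p = -7p + 2 ⇒ p = \frac{1}{4}.
Matching constants: q = 7p - 7q + 4 ⇒ q = \frac{23}{32}.
General: g(n) = A·(-7)^n + \frac{n}{4} + \frac{23}{32}.
Apply g(0) = 1: A + \frac{23}{32} = 1 ⇒ A = \frac{9}{32}.
So g(n) = \frac{9 \left(-7\right)^{n}}{32} + \frac{n}{4} + \frac{23}{32}.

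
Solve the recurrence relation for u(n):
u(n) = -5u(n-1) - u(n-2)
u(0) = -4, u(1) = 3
Characteristic equation: x² + 5x + 1 = 0.
Discriminant Δ = (-5)² + 4·(-1) = 21.
Roots r₁,₂ = (-5 ± √21)/2, so r₁ = - \frac{5}{2} + \frac{\sqrt{21}}{2}, r₂ = - \frac{5}{2} - \frac{\sqrt{21}}{2}.
General solution: u(n) = A·r₁^n + B·r₂^n.
From the initial conditions, A + B = -4 and r₁A + r₂B = 3.
Since r₁ - r₂ = √21: A = (3 - (-4)r₂)/√21 = -2 - \frac{\sqrt{21}}{3}, and B = -4 - A = -2 + \frac{\sqrt{21}}{3}.
So u(n) = \left(-2 - \frac{\sqrt{21}}{3}\right)\left(- \frac{5}{2} + \frac{\sqrt{21}}{2}\right)^n + \left(-2 + \frac{\sqrt{21}}{3}\right)\left(- \frac{5}{2} - \frac{\sqrt{21}}{2}\right)^n.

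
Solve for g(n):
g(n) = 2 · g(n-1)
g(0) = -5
Pure geometric recurrence with ratio 2.
By induction g(n) = g(0) · (2)^n = - 5 \cdot 2^{n}.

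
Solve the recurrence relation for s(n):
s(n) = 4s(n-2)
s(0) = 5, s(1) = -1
Characteristic equation: x² - 4 = 0, which factors as (x - (2))(x - (-2)) = 0.
Roots r₁ = 2, r₂ = -2 (distinct).
General solution: s(n) = A·(2)^n + B·(-2)^n.
From s(0) = 5: A + B = 5.
From s(1) = -1: 2A - 2B = -1.
Solving: A = \frac{9}{4}, B = \frac{11}{4}.
So s(n) = \frac{11 \left(-2\right)^{n}}{4} + \frac{9 \cdot 2^{n}}{4}.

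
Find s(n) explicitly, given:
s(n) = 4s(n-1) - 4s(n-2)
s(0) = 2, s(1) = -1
Characteristic equation: x² - 4x + 4 = 0, which is (x - (2))².
Repeated root r = 2.
General solution: s(n) = (A + Bn)·(2)^n.
From s(0) = 2: A = 2.
From s(1) = -1: (A + B)·(2) = -1 ⇒ B = - \frac{5}{2}.
So s(n) = \left(2 - \frac{5 n}{2}\right) \cdot (2)^n.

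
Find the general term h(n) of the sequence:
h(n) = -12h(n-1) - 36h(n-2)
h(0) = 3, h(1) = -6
Characteristic equation: x² + 12x + 36 = 0, which is (x - (-6))².
Repeated root r = -6.
General solution: h(n) = (A + Bn)·(-6)^n.
From h(0) = 3: A = 3.
From h(1) = -6: (A + B)·(-6) = -6 ⇒ B = -2.
So h(n) = \left(3 - 2 n\right) \cdot (-6)^n.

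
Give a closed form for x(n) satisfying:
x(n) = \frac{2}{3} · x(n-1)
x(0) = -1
Pure geometric recurrence with ratio \frac{2}{3}.
By induction x(n) = x(0) · (\frac{2}{3})^n = - \left(\frac{2}{3}\right)^{n}.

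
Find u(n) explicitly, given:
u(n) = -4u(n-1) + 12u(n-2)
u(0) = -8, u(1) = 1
Characteristic equation: x² + 4x - 12 = 0, which factors as (x - (2))(x - (-6)) = 0.
Roots r₁ = 2, r₂ = -6 (distinct).
General solution: u(n) = A·(2)^n + B·(-6)^n.
From u(0) = -8: A + B = -8.
From u(1) = 1: 2A - 6B = 1.
Solving: A = - \frac{47}{8}, B = - \frac{17}{8}.
So u(n) = - \frac{17 \left(-6\right)^{n}}{8} - \frac{47 \cdot 2^{n}}{8}.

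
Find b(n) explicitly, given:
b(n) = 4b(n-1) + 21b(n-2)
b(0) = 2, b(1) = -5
Characteristic equation: x² - 4x - 21 = 0, which factors as (x - (-3))(x - (7)) = 0.
Roots r₁ = -3, r₂ = 7 (distinct).
General solution: b(n) = A·(-3)^n + B·(7)^n.
From b(0) = 2: A + B = 2.
From b(1) = -5: -3A + 7B = -5.
Solving: A = \frac{19}{10}, B = \frac{1}{10}.
So b(n) = \frac{19 \left(-3\right)^{n}}{10} + \frac{7^{n}}{10}.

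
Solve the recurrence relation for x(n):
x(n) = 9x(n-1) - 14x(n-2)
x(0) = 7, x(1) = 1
Characteristic equation: x² - 9x + 14 = 0, which factors as (x - (2))(x - (7)) = 0.
Roots r₁ = 2, r₂ = 7 (distinct).
General solution: x(n) = A·(2)^n + B·(7)^n.
From x(0) = 7: A + B = 7.
From x(1) = 1: 2A + 7B = 1.
Solving: A = \frac{48}{5}, B = - \frac{13}{5}.
So x(n) = \frac{48 \cdot 2^{n}}{5} - \frac{13 \cdot 7^{n}}{5}.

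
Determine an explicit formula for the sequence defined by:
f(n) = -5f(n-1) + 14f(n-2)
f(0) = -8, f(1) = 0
Characteristic equation: x² + 5x - 14 = 0, which factors as (x - (-7))(x - (2)) = 0.
Roots r₁ = -7, r₂ = 2 (distinct).
General solution: f(n) = A·(-7)^n + B·(2)^n.
From f(0) = -8: A + B = -8.
From f(1) = 0: -7A + 2B = 0.
Solving: A = - \frac{16}{9}, B = - \frac{56}{9}.
So f(n) = - \frac{16 \left(-7\right)^{n}}{9} - \frac{56 \cdot 2^{n}}{9}.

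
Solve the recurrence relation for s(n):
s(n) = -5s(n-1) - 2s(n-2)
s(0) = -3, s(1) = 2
Characteristic equation: x² + 5x + 2 = 0.
Discriminant Δ = (-5)² + 4·(-2) = 17.
Roots r₁,₂ = (-5 ± √17)/2, so r₁ = - \frac{5}{2} + \frac{\sqrt{17}}{2}, r₂ = - \frac{5}{2} - \frac{\sqrt{17}}{2}.
General solution: s(n) = A·r₁^n + B·r₂^n.
From the initial conditions, A + B = -3 and r₁A + r₂B = 2.
Since r₁ - r₂ = √17: A = (2 - (-3)r₂)/√17 = - \frac{3}{2} - \frac{11 \sqrt{17}}{34}, and B = -3 - A = - \frac{3}{2} + \frac{11 \sqrt{17}}{34}.
So s(n) = \left(- \frac{3}{2} - \frac{11 \sqrt{17}}{34}\right)\left(- \frac{5}{2} + \frac{\sqrt{17}}{2}\right)^n + \left(- \frac{3}{2} + \frac{11 \sqrt{17}}{34}\right)\left(- \frac{5}{2} - \frac{\sqrt{17}}{2}\right)^n.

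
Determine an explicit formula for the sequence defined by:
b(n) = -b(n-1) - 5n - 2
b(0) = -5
First-order linear with linear forcing.
Homogeneous solution: b_h(n) = A·(-1)^n.
Try particular b_p(n) = pn + q. Substituting:
  pn + q = -(p(n-1) + q) - 5n - 2.
Matching the n-coefficient: p = -p - 5 ⇒ p = - \frac{5}{2}.
Matching constants: q = p - q - 2 ⇒ q = - \frac{9}{4}.
General: b(n) = A·(-1)^n - \frac{5 n}{2} - \frac{9}{4}.
Apply b(0) = -5: A - \frac{9}{4} = -5 ⇒ A = - \frac{11}{4}.
So b(n) = - \frac{11 \left(-1\right)^{n}}{4} - \frac{5 n}{2} - \frac{9}{4}.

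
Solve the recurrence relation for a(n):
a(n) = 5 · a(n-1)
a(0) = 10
Pure geometric recurrence with ratio 5.
By induction a(n) = a(0) · (5)^n = 10 \cdot 5^{n}.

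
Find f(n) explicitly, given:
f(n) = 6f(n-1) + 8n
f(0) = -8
First-order linear with linear forcing.
Homogeneous solution: f_h(n) = A·(6)^n.
Try particular f_p(n) = pn + q. Substituting:
  pn + q = 6(p(n-1) + q) + 8n.
Matching the n-coefficient: p = 6p + 8 ⇒ p = - \frac{8}{5}.
Matching constants: q = -6p + 6q ⇒ q = - \frac{48}{25}.
General: f(n) = A·(6)^n - \frac{8 n}{5} - \frac{48}{25}.
Apply f(0) = -8: A - \frac{48}{25} = -8 ⇒ A = - \frac{152}{25}.
So f(n) = - \frac{152 \cdot 6^{n}}{25} - \frac{8 n}{5} - \frac{48}{25}.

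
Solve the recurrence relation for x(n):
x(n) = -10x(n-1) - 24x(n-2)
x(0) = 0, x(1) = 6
Characteristic equation: x² + 10x + 24 = 0, which factors as (x - (-6))(x - (-4)) = 0.
Roots r₁ = -6, r₂ = -4 (distinct).
General solution: x(n) = A·(-6)^n + B·(-4)^n.
From x(0) = 0: A + B = 0.
From x(1) = 6: -6A - 4B = 6.
Solving: A = -3, B = 3.
So x(n) = 3 \left(-4\right)^{n} - 3 \left(-6\right)^{n}.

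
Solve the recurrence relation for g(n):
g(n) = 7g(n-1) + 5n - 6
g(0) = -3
First-order linear with linear forcing.
Homogeneous solution: g_h(n) = A·(7)^n.
Try particular g_p(n) = pn + q. Substituting:
  pn + q = 7(p(n-1) + q) + 5n - 6.
Matching the n-coefficient: p = 7p + 5 ⇒ p = - \frac{5}{6}.
Matching constants: q = -7p + 7q - 6 ⇒ q = \frac{1}{36}.
General: g(n) = A·(7)^n - \frac{5 n}{6} + \frac{1}{36}.
Apply g(0) = -3: A + \frac{1}{36} = -3 ⇒ A = - \frac{109}{36}.
So g(n) = - \frac{109 \cdot 7^{n}}{36} - \frac{5 n}{6} + \frac{1}{36}.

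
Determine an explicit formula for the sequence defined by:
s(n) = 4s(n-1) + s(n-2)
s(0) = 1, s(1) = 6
Characteristic equation: x² - 4x - 1 = 0.
Discriminant Δ = (4)² + 4·(1) = 20.
Roots r₁,₂ = (4 ± √20)/2, so r₁ = 2 + \sqrt{5}, r₂ = 2 - \sqrt{5}.
General solution: s(n) = A·r₁^n + B·r₂^n.
From the initial conditions, A + B = 1 and r₁A + r₂B = 6.
Since r₁ - r₂ = √20: A = (6 - (1)r₂)/√20 = \frac{1}{2} + \frac{2 \sqrt{5}}{5}, and B = 1 - A = \frac{1}{2} - \frac{2 \sqrt{5}}{5}.
So s(n) = \left(\frac{1}{2} + \frac{2 \sqrt{5}}{5}\right)\left(2 + \sqrt{5}\right)^n + \left(\frac{1}{2} - \frac{2 \sqrt{5}}{5}\right)\left(2 - \sqrt{5}\right)^n.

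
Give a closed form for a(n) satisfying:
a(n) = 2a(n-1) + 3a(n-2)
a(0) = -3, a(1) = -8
Characteristic equation: x² - 2x - 3 = 0, which factors as (x - (-1))(x - (3)) = 0.
Roots r₁ = -1, r₂ = 3 (distinct).
General solution: a(n) = A·(-1)^n + B·(3)^n.
From a(0) = -3: A + B = -3.
From a(1) = -8: -A + 3B = -8.
Solving: A = - \frac{1}{4}, B = - \frac{11}{4}.
So a(n) = - \frac{\left(-1\right)^{n}}{4} - \frac{11 \cdot 3^{n}}{4}.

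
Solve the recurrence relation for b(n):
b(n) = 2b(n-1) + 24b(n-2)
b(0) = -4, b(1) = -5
Characteristic equation: x² - 2x - 24 = 0, which factors as (x - (-4))(x - (6)) = 0.
Roots r₁ = -4, r₂ = 6 (distinct).
General solution: b(n) = A·(-4)^n + B·(6)^n.
From b(0) = -4: A + B = -4.
From b(1) = -5: -4A + 6B = -5.
Solving: A = - \frac{19}{10}, B = - \frac{21}{10}.
So b(n) = - \frac{19 \left(-4\right)^{n}}{10} - \frac{21 \cdot 6^{n}}{10}.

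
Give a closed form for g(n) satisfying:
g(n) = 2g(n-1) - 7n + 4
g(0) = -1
First-order linear with linear forcing.
Homogeneous solution: g_h(n) = A·(2)^n.
Try particular g_p(n) = pn + q. Substituting:
  pn + q = 2(p(n-1) + q) - 7n + 4.
Matching the n-coefficient: p = 2p - 7 ⇒ p = 7.
Matching constants: q = -2p + 2q + 4 ⇒ q = 10.
General: g(n) = A·(2)^n + 7 n + 10.
Apply g(0) = -1: A + 10 = -1 ⇒ A = -11.
So g(n) = - 11 \cdot 2^{n} + 7 n + 10.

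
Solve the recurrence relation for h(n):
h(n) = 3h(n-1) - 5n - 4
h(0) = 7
First-order linear with linear forcing.
Homogeneous solution: h_h(n) = A·(3)^n.
Try particular h_p(n) = pn + q. Substituting:
  pn + q = 3(p(n-1) + q) - 5n - 4.
Matching the n-coefficient: p = 3p - 5 ⇒ p = \frac{5}{2}.
Matching constants: q = -3p + 3q - 4 ⇒ q = \frac{23}{4}.
General: h(n) = A·(3)^n + \frac{5 n}{2} + \frac{23}{4}.
Apply h(0) = 7: A + \frac{23}{4} = 7 ⇒ A = \frac{5}{4}.
So h(n) = \frac{5 \cdot 3^{n}}{4} + \frac{5 n}{2} + \frac{23}{4}.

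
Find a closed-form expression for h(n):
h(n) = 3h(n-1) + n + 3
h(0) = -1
First-order linear with linear forcing.
Homogeneous solution: h_h(n) = A·(3)^n.
Try particular h_p(n) = pn + q. Substituting:
  pn + q = 3(p(n-1) + q) + n + 3.
Matching the n-coefficient: p = 3p + 1 ⇒ p = - \frac{1}{2}.
Matching constants: q = -3p + 3q + 3 ⇒ q = - \frac{9}{4}.
General: h(n) = A·(3)^n - \frac{n}{2} - \frac{9}{4}.
Apply h(0) = -1: A - \frac{9}{4} = -1 ⇒ A = \frac{5}{4}.
So h(n) = \frac{5 \cdot 3^{n}}{4} - \frac{n}{2} - \frac{9}{4}.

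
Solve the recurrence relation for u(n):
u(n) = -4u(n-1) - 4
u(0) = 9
First-order linear non-homogeneous.
Homogeneous solution: u_h(n) = A·(-4)^n.
Try constant particular solution u_p = K: K = -4K - 4 ⇒ K = - \frac{4}{5}.
General: u(n) = A·(-4)^n - \frac{4}{5}.
Apply u(0) = 9: A - \frac{4}{5} = 9 ⇒ A = \frac{49}{5}.
So u(n) = \frac{49 \left(-4\right)^{n}}{5} - \frac{4}{5}.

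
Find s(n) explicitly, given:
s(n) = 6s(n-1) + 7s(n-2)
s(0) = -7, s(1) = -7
Characteristic equation: x² - 6x - 7 = 0, which factors as (x - (-1))(x - (7)) = 0.
Roots r₁ = -1, r₂ = 7 (distinct).
General solution: s(n) = A·(-1)^n + B·(7)^n.
From s(0) = -7: A + B = -7.
From s(1) = -7: -A + 7B = -7.
Solving: A = - \frac{21}{4}, B = - \frac{7}{4}.
So s(n) = - \frac{21 \left(-1\right)^{n}}{4} - \frac{7 \cdot 7^{n}}{4}.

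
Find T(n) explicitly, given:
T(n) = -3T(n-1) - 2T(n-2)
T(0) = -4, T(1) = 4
Characteristic equation: x² + 3x + 2 = 0, which factors as (x - (-1))(x - (-2)) = 0.
Roots r₁ = -1, r₂ = -2 (distinct).
General solution: T(n) = A·(-1)^n + B·(-2)^n.
From T(0) = -4: A + B = -4.
From T(1) = 4: -A - 2B = 4.
Solving: A = -4, B = 0.
So T(n) = - 4 \left(-1\right)^{n}.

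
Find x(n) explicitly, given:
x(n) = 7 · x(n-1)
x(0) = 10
Pure geometric recurrence with ratio 7.
By induction x(n) = x(0) · (7)^n = 10 \cdot 7^{n}.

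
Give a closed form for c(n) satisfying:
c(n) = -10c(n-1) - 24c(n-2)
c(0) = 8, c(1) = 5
Characteristic equation: x² + 10x + 24 = 0, which factors as (x - (-4))(x - (-6)) = 0.
Roots r₁ = -4, r₂ = -6 (distinct).
General solution: c(n) = A·(-4)^n + B·(-6)^n.
From c(0) = 8: A + B = 8.
From c(1) = 5: -4A - 6B = 5.
Solving: A = \frac{53}{2}, B = - \frac{37}{2}.
So c(n) = \frac{53 \left(-4\right)^{n}}{2} - \frac{37 \left(-6\right)^{n}}{2}.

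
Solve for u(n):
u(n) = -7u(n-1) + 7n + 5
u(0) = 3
First-order linear with linear forcing.
Homogeneous solution: u_h(n) = A·(-7)^n.
Try particular u_p(n) = pn + q. Substituting:
  pn + q = -7(p(n-1) + q) + 7n + 5.
Matching the n-coefficient: p = -7p + 7 ⇒ p = \frac{7}{8}.
Matching constants: q = 7p - 7q + 5 ⇒ q = \frac{89}{64}.
General: u(n) = A·(-7)^n + \frac{7 n}{8} + \frac{89}{64}.
Apply u(0) = 3: A + \frac{89}{64} = 3 ⇒ A = \frac{103}{64}.
So u(n) = \frac{103 \left(-7\right)^{n}}{64} + \frac{7 n}{8} + \frac{89}{64}.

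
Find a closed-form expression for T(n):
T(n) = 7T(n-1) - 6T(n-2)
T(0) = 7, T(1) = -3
Characteristic equation: x² - 7x + 6 = 0, which factors as (x - (1))(x - (6)) = 0.
Roots r₁ = 1, r₂ = 6 (distinct).
General solution: T(n) = A·(1)^n + B·(6)^n.
From T(0) = 7: A + B = 7.
From T(1) = -3: A + 6B = -3.
Solving: A = 9, B = -2.
So T(n) = 9 - 2 \cdot 6^{n}.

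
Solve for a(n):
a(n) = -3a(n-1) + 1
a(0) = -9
First-order linear non-homogeneous.
Homogeneous solution: a_h(n) = A·(-3)^n.
Try constant particular solution a_p = K: K = -3K + 1 ⇒ K = \frac{1}{4}.
General: a(n) = A·(-3)^n + \frac{1}{4}.
Apply a(0) = -9: A + \frac{1}{4} = -9 ⇒ A = - \frac{37}{4}.
So a(n) = \frac{1}{4} - \frac{37 \left(-3\right)^{n}}{4}.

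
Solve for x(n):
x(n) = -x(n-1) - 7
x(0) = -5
First-order linear non-homogeneous.
Homogeneous solution: x_h(n) = A·(-1)^n.
Try constant particular solution x_p = K: K = -K - 7 ⇒ K = - \frac{7}{2}.
General: x(n) = A·(-1)^n - \frac{7}{2}.
Apply x(0) = -5: A - \frac{7}{2} = -5 ⇒ A = - \frac{3}{2}.
So x(n) = - \frac{3 \left(-1\right)^{n}}{2} - \frac{7}{2}.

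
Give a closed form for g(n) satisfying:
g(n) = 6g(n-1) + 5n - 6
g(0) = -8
First-order linear with linear forcing.
Homogeneous solution: g_h(n) = A·(6)^n.
Try particular g_p(n) = pn + q. Substituting:
  pn + q = 6(p(n-1) + q) + 5n - 6.
Matching the n-coefficient: p = 6p + 5 ⇒ p = -1.
Matching constants: q = -6p + 6q - 6 ⇒ q = 0.
General: g(n) = A·(6)^n - n + 0.
Apply g(0) = -8: A + 0 = -8 ⇒ A = -8.
So g(n) = - 8 \cdot 6^{n} - n.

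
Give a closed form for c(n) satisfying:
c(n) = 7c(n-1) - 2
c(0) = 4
First-order linear non-homogeneous.
Homogeneous solution: c_h(n) = A·(7)^n.
Try constant particular solution c_p = K: K = 7K - 2 ⇒ K = \frac{1}{3}.
General: c(n) = A·(7)^n + \frac{1}{3}.
Apply c(0) = 4: A + \frac{1}{3} = 4 ⇒ A = \frac{11}{3}.
So c(n) = \frac{11 \cdot 7^{n}}{3} + \frac{1}{3}.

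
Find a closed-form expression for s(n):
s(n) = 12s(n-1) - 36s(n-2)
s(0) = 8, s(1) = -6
Characteristic equation: x² - 12x + 36 = 0, which is (x - (6))².
Repeated root r = 6.
General solution: s(n) = (A + Bn)·(6)^n.
From s(0) = 8: A = 8.
From s(1) = -6: (A + B)·(6) = -6 ⇒ B = -9.
So s(n) = \left(8 - 9 n\right) \cdot (6)^n.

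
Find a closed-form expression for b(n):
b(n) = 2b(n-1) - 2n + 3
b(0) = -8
First-order linear with linear forcing.
Homogeneous solution: b_h(n) = A·(2)^n.
Try particular b_p(n) = pn + q. Substituting:
  pn + q = 2(p(n-1) + q) - 2n + 3.
Matching the n-coefficient: p = 2p - 2 ⇒ p = 2.
Matching constants: q = -2p + 2q + 3 ⇒ q = 1.
General: b(n) = A·(2)^n + 2 n + 1.
Apply b(0) = -8: A + 1 = -8 ⇒ A = -9.
So b(n) = - 9 \cdot 2^{n} + 2 n + 1.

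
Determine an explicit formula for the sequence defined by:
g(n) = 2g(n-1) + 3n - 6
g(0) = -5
First-order linear with linear forcing.
Homogeneous solution: g_h(n) = A·(2)^n.
Try particular g_p(n) = pn + q. Substituting:
  pn + q = 2(p(n-1) + q) + 3n - 6.
Matching the n-coefficient: p = 2p + 3 ⇒ p = -3.
Matching constants: q = -2p + 2q - 6 ⇒ q = 0.
General: g(n) = A·(2)^n - 3 n + 0.
Apply g(0) = -5: A + 0 = -5 ⇒ A = -5.
So g(n) = - 5 \cdot 2^{n} - 3 n.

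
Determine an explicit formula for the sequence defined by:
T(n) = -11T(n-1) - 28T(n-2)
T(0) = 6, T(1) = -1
Characteristic equation: x² + 11x + 28 = 0, which factors as (x - (-7))(x - (-4)) = 0.
Roots r₁ = -7, r₂ = -4 (distinct).
General solution: T(n) = A·(-7)^n + B·(-4)^n.
From T(0) = 6: A + B = 6.
From T(1) = -1: -7A - 4B = -1.
Solving: A = - \frac{23}{3}, B = \frac{41}{3}.
So T(n) = \frac{41 \left(-4\right)^{n}}{3} - \frac{23 \left(-7\right)^{n}}{3}.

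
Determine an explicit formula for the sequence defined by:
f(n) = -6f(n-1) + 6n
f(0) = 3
First-order linear with linear forcing.
Homogeneous solution: f_h(n) = A·(-6)^n.
Try particular f_p(n) = pn + q. Substituting:
  pn + q = -6(p(n-1) + q) + 6n.
Matching the n-coefficient: p = -6p + 6 ⇒ p = \frac{6}{7}.
Matching constants: q = 6p - 6q ⇒ q = \frac{36}{49}.
General: f(n) = A·(-6)^n + \frac{6 n}{7} + \frac{36}{49}.
Apply f(0) = 3: A + \frac{36}{49} = 3 ⇒ A = \frac{111}{49}.
So f(n) = \frac{111 \left(-6\right)^{n}}{49} + \frac{6 n}{7} + \frac{36}{49}.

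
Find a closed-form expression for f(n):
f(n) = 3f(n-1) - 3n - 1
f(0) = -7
First-order linear with linear forcing.
Homogeneous solution: f_h(n) = A·(3)^n.
Try particular f_p(n) = pn + q. Substituting:
  pn + q = 3(p(n-1) + q) - 3n - 1.
Matching the n-coefficient: p = 3p - 3 ⇒ p = \frac{3}{2}.
Matching constants: q = -3p + 3q - 1 ⇒ q = \frac{11}{4}.
General: f(n) = A·(3)^n + \frac{3 n}{2} + \frac{11}{4}.
Apply f(0) = -7: A + \frac{11}{4} = -7 ⇒ A = - \frac{39}{4}.
So f(n) = - \frac{39 \cdot 3^{n}}{4} + \frac{3 n}{2} + \frac{11}{4}.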